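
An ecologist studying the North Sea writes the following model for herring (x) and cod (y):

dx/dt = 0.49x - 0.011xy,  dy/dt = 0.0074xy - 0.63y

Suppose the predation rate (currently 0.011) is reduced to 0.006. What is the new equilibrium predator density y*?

At the interior fixed point, setting dx/dt = 0 with x > 0 fixes y* = (prey growth rate)/(xy coefficient) — independent of the other coefficients.
With the change, y* = 0.49/0.006 = 81.7; it rises from 44.5.

y* ≈ 81.7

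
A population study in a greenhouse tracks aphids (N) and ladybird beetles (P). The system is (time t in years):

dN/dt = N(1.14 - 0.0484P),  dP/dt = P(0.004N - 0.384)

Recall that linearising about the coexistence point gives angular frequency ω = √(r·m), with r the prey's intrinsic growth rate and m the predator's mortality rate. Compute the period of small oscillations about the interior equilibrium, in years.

T ≈ 9.5 years

Here r = 1.14 and m = 0.384, so r·m = 0.438.
ω = √0.438 = 0.662 per year, hence T = 2π/ω ≈ 9.5 years.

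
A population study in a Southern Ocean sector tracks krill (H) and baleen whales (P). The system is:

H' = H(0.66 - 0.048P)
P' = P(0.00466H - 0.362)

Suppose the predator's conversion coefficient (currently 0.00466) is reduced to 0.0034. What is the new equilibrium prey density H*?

H* ≈ 106

At the interior fixed point, setting dP/dt = 0 with P > 0 fixes H* = (predator death rate)/(HP coefficient) — independent of the other coefficients.
With the change, H* = 0.362/0.0034 = 106; it rises from 77.7.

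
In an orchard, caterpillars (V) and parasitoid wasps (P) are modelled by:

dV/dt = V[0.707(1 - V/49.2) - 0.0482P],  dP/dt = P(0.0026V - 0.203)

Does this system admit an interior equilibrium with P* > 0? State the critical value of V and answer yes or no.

Threshold V = 78.1; K < 78.1, so no, the predator goes extinct.

The predator equation gives dP/dt > 0 only when V > 0.203/0.0026 = 78.1.
Without the predator, V → K = 49.2. Since 49.2 < 78.1, the predator cannot invade.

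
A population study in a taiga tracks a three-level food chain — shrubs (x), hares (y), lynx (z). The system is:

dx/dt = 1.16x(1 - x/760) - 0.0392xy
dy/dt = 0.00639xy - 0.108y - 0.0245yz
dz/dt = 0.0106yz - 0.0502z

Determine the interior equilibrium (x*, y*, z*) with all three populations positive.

x* ≈ 638, y* ≈ 4.74, z* ≈ 162

From dz/dt = 0: 0.0106y* = 0.0502, so y* = 4.74.
From dx/dt = 0: 1.16(1 - x*/760) = 0.0392·4.74, giving x* = 760·(1 - 0.16) = 638.
From dy/dt = 0: 0.00639·638 - 0.108 = 0.0245z*, so z* = 3.97/0.0245 = 162.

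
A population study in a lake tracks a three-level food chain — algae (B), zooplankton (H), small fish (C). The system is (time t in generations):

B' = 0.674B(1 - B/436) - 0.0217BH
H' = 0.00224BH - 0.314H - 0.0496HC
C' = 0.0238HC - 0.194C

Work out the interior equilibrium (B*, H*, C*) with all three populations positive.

B* ≈ 322, H* ≈ 8.15, C* ≈ 8.19

From dC/dt = 0: 0.0238H* = 0.194, so H* = 8.15.
From dB/dt = 0: 0.674(1 - B*/436) = 0.0217·8.15, giving B* = 436·(1 - 0.262) = 322.
From dH/dt = 0: 0.00224·322 - 0.314 = 0.0496C*, so C* = 0.406/0.0496 = 8.19.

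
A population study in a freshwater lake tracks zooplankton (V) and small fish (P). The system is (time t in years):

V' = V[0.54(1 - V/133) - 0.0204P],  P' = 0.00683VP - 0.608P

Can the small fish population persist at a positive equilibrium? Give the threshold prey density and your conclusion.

Threshold V = 89; K > 89, so yes, the predator persists.

The predator equation gives dP/dt > 0 only when V > 0.608/0.00683 = 89.
Without the predator, V → K = 133. Since 133 > 89, the predator can invade and persist.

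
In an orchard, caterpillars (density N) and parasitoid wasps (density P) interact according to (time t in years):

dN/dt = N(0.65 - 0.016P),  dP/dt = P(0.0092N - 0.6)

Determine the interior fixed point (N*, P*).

Set dP/dt = 0 with P > 0: 0.0092N - 0.6 = 0, so N* = 0.6/0.0092 = 65.2.
Set dN/dt = 0 with N > 0: 0.65 - 0.016P = 0, so P* = 0.65/0.016 = 40.6.

N* ≈ 65.2, P* ≈ 40.6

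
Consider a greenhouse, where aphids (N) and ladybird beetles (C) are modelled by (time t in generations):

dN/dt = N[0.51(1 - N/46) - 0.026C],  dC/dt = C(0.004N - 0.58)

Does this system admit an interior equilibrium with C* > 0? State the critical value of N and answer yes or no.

The predator equation gives dC/dt > 0 only when N > 0.58/0.004 = 145.
Without the predator, N → K = 46. Since 46 < 145, the predator cannot invade.

Threshold N = 145; K < 145, so no, the predator goes extinct.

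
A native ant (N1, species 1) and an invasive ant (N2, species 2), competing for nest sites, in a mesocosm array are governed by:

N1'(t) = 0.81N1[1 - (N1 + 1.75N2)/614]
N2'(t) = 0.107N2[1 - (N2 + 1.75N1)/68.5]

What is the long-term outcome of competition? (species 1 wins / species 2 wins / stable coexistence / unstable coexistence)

Compare the nullcline intercepts: K1/α12 = 614/1.75 = 351 > K2 = 68.5; K2/α21 = 68.5/1.75 = 39.1 < K1 = 614.
Since the inequalities point opposite ways, species 1 can invade but species 2 cannot.

species 1 excludes species 2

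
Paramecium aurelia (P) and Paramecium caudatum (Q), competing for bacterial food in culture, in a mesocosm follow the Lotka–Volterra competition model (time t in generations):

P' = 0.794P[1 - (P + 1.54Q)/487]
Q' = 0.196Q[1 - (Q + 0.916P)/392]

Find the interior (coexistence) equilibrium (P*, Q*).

Setting both brackets to zero gives the nullclines P + 1.54Q = 487 and 0.916P + Q = 392.
Substituting Q = 392 - 0.916P into the first: P(1 - 1.54·0.916) = 487 - 1.54·392.
So P* = -117/-0.411 = 284, and then Q* = 392 - 0.916·284 = 132.

P* ≈ 284, Q* ≈ 132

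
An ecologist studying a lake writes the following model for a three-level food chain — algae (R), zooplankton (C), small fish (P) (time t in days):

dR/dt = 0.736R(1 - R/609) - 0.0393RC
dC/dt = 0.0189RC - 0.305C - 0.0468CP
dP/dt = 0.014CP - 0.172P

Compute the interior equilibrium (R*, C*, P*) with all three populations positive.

From dP/dt = 0: 0.014C* = 0.172, so C* = 12.3.
From dR/dt = 0: 0.736(1 - R*/609) = 0.0393·12.3, giving R* = 609·(1 - 0.656) = 209.
From dC/dt = 0: 0.0189·209 - 0.305 = 0.0468P*, so P* = 3.65/0.0468 = 78.1.

R* ≈ 209, C* ≈ 12.3, P* ≈ 78.1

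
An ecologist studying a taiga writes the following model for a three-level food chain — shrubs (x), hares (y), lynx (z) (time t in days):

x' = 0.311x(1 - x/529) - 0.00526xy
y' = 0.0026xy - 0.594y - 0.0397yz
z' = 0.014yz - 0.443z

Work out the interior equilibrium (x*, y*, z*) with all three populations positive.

From dz/dt = 0: 0.014y* = 0.443, so y* = 31.6.
From dx/dt = 0: 0.311(1 - x*/529) = 0.00526·31.6, giving x* = 529·(1 - 0.535) = 246.
From dy/dt = 0: 0.0026·246 - 0.594 = 0.0397z*, so z* = 0.0453/0.0397 = 1.14.

x* ≈ 246, y* ≈ 31.6, z* ≈ 1.14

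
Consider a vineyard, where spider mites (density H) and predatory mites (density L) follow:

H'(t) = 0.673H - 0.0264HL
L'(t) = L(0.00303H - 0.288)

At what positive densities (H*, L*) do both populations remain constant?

H* ≈ 95, L* ≈ 25.5

Set dL/dt = 0 with L > 0: 0.00303H - 0.288 = 0, so H* = 0.288/0.00303 = 95.
Set dH/dt = 0 with H > 0: 0.673 - 0.0264L = 0, so L* = 0.673/0.0264 = 25.5.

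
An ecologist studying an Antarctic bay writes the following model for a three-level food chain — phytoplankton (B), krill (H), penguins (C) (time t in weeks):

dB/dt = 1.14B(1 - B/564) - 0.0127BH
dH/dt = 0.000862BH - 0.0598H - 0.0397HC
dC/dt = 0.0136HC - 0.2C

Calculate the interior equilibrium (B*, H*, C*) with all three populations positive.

B* ≈ 472, H* ≈ 14.7, C* ≈ 8.73

From dC/dt = 0: 0.0136H* = 0.2, so H* = 14.7.
From dB/dt = 0: 1.14(1 - B*/564) = 0.0127·14.7, giving B* = 564·(1 - 0.164) = 472.
From dH/dt = 0: 0.000862·472 - 0.0598 = 0.0397C*, so C* = 0.347/0.0397 = 8.73.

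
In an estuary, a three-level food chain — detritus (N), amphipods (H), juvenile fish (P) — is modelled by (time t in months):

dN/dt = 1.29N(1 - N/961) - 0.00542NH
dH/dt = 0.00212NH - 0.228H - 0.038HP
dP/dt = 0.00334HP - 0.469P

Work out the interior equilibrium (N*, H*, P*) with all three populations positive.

N* ≈ 394, H* ≈ 140, P* ≈ 16

From dP/dt = 0: 0.00334H* = 0.469, so H* = 140.
From dN/dt = 0: 1.29(1 - N*/961) = 0.00542·140, giving N* = 961·(1 - 0.59) = 394.
From dH/dt = 0: 0.00212·394 - 0.228 = 0.038P*, so P* = 0.607/0.038 = 16.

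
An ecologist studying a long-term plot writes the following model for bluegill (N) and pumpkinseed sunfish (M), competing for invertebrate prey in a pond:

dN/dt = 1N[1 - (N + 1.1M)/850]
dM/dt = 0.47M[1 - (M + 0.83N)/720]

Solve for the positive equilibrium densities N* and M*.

Setting both brackets to zero gives the nullclines N + 1.1M = 850 and 0.83N + M = 720.
Substituting M = 720 - 0.83N into the first: N(1 - 1.1·0.83) = 850 - 1.1·720.
So N* = 58/0.087 = 667, and then M* = 720 - 0.83·667 = 167.

N* ≈ 667, M* ≈ 167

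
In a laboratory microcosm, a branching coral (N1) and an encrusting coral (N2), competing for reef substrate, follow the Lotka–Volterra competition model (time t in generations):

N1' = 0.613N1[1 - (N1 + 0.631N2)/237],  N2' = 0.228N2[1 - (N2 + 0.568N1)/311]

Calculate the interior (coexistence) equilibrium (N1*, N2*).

N1* ≈ 63.5, N2* ≈ 275

Setting both brackets to zero gives the nullclines N1 + 0.631N2 = 237 and 0.568N1 + N2 = 311.
Substituting N2 = 311 - 0.568N1 into the first: N1(1 - 0.631·0.568) = 237 - 0.631·311.
So N1* = 40.8/0.642 = 63.5, and then N2* = 311 - 0.568·63.5 = 275.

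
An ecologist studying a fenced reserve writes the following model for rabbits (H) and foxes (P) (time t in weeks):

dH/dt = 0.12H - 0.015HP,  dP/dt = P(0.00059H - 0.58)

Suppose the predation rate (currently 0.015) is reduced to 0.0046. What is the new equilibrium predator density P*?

At the interior fixed point, setting dH/dt = 0 with H > 0 fixes P* = (prey growth rate)/(HP coefficient) — independent of the other coefficients.
With the change, P* = 0.12/0.0046 = 26.1; it rises from 8.

P* ≈ 26.1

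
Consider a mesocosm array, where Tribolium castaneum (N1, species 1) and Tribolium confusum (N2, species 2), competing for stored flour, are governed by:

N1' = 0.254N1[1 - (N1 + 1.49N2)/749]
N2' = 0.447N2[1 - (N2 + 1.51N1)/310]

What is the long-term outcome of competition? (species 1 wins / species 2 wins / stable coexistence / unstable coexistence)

species 1 excludes species 2

Compare the nullcline intercepts: K1/α12 = 749/1.49 = 503 > K2 = 310; K2/α21 = 310/1.51 = 205 < K1 = 749.
Since the inequalities point opposite ways, species 1 can invade but species 2 cannot.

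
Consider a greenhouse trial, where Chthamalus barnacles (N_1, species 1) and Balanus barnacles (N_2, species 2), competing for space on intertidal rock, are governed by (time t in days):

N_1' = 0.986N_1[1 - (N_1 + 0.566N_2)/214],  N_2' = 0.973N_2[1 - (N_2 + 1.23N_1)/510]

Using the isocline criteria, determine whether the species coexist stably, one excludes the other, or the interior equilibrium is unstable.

species 2 excludes species 1

Compare the nullcline intercepts: K1/α12 = 214/0.566 = 378 < K2 = 510; K2/α21 = 510/1.23 = 415 > K1 = 214.
Since the inequalities point opposite ways, species 2 can invade but species 1 cannot.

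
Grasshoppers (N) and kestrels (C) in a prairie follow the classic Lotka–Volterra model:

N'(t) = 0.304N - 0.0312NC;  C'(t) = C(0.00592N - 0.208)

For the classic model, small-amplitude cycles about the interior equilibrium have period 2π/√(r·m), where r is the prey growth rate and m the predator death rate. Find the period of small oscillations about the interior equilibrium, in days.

Here r = 0.304 and m = 0.208, so r·m = 0.0632.
ω = √0.0632 = 0.251 per day, hence T = 2π/ω ≈ 25 days.

T ≈ 25 days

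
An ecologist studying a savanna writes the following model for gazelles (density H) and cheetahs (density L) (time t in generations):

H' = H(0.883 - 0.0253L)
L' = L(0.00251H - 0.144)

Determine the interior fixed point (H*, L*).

Set dL/dt = 0 with L > 0: 0.00251H - 0.144 = 0, so H* = 0.144/0.00251 = 57.4.
Set dH/dt = 0 with H > 0: 0.883 - 0.0253L = 0, so L* = 0.883/0.0253 = 34.9.

H* ≈ 57.4, L* ≈ 34.9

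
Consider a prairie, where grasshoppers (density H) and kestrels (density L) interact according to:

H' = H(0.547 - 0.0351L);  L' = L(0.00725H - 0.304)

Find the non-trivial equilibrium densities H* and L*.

Set dL/dt = 0 with L > 0: 0.00725H - 0.304 = 0, so H* = 0.304/0.00725 = 41.9.
Set dH/dt = 0 with H > 0: 0.547 - 0.0351L = 0, so L* = 0.547/0.0351 = 15.6.

H* ≈ 41.9, L* ≈ 15.6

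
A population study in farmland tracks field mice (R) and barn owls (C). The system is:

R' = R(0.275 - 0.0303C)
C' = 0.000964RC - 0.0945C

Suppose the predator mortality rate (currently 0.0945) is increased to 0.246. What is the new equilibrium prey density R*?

At the interior fixed point, setting dC/dt = 0 with C > 0 fixes R* = (predator death rate)/(RC coefficient) — independent of the other coefficients.
With the change, R* = 0.246/0.000964 = 255; it rises from 98.

R* ≈ 255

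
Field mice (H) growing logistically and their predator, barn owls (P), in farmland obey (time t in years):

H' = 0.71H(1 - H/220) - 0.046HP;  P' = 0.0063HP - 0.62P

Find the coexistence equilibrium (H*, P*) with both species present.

H* ≈ 98.4, P* ≈ 8.53

From dP/dt = 0 with P > 0: 0.0063H* = 0.62, so H* = 98.4.
Substitute into dH/dt = 0: 0.71(1 - 98.4/220) = 0.046P*.
The bracket is 0.553, giving P* = 0.392/0.046 = 8.53.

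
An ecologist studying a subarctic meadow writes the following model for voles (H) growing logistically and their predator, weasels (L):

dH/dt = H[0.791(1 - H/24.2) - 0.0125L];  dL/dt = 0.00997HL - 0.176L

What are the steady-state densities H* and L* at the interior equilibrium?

From dL/dt = 0 with L > 0: 0.00997H* = 0.176, so H* = 17.7.
Substitute into dH/dt = 0: 0.791(1 - 17.7/24.2) = 0.0125L*.
The bracket is 0.271, giving L* = 0.214/0.0125 = 17.1.

H* ≈ 17.7, L* ≈ 17.1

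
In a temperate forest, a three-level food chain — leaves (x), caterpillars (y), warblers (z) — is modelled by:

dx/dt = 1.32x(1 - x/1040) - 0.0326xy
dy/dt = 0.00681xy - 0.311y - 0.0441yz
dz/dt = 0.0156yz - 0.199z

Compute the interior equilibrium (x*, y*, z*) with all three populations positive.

x* ≈ 712, y* ≈ 12.8, z* ≈ 103

From dz/dt = 0: 0.0156y* = 0.199, so y* = 12.8.
From dx/dt = 0: 1.32(1 - x*/1040) = 0.0326·12.8, giving x* = 1040·(1 - 0.315) = 712.
From dy/dt = 0: 0.00681·712 - 0.311 = 0.0441z*, so z* = 4.54/0.0441 = 103.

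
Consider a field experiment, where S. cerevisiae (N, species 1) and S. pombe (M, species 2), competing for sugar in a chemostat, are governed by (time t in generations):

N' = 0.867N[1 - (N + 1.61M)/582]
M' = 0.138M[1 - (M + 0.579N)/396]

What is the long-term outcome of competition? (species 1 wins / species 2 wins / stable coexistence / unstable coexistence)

Compare the nullcline intercepts: K1/α12 = 582/1.61 = 361 < K2 = 396; K2/α21 = 396/0.579 = 684 > K1 = 582.
Since the inequalities point opposite ways, species 2 can invade but species 1 cannot.

species 2 excludes species 1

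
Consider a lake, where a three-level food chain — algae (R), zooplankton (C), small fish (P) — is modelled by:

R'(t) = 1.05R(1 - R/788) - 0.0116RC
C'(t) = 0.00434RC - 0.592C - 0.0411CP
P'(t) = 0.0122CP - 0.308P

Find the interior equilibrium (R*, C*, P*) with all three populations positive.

R* ≈ 568, C* ≈ 25.2, P* ≈ 45.6

From dP/dt = 0: 0.0122C* = 0.308, so C* = 25.2.
From dR/dt = 0: 1.05(1 - R*/788) = 0.0116·25.2, giving R* = 788·(1 - 0.279) = 568.
From dC/dt = 0: 0.00434·568 - 0.592 = 0.0411P*, so P* = 1.87/0.0411 = 45.6.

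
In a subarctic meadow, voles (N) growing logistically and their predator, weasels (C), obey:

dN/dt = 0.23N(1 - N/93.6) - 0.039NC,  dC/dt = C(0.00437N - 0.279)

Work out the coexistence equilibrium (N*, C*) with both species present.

From dC/dt = 0 with C > 0: 0.00437N* = 0.279, so N* = 63.8.
Substitute into dN/dt = 0: 0.23(1 - 63.8/93.6) = 0.039C*.
The bracket is 0.318, giving C* = 0.0731/0.039 = 1.87.

N* ≈ 63.8, C* ≈ 1.87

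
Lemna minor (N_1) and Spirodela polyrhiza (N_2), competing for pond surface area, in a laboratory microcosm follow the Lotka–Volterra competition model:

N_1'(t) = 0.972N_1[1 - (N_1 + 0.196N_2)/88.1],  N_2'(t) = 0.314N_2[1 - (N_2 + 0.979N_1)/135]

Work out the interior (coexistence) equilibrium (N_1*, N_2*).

Setting both brackets to zero gives the nullclines N_1 + 0.196N_2 = 88.1 and 0.979N_1 + N_2 = 135.
Substituting N_2 = 135 - 0.979N_1 into the first: N_1(1 - 0.196·0.979) = 88.1 - 0.196·135.
So N_1* = 61.6/0.808 = 76.3, and then N_2* = 135 - 0.979·76.3 = 60.3.

N_1* ≈ 76.3, N_2* ≈ 60.3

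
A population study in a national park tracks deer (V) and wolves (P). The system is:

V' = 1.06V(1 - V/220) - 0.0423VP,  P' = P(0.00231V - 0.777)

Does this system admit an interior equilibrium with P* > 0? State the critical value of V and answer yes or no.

The predator equation gives dP/dt > 0 only when V > 0.777/0.00231 = 336.
Without the predator, V → K = 220. Since 220 < 336, the predator cannot invade.

Threshold V = 336; K < 336, so no, the predator goes extinct.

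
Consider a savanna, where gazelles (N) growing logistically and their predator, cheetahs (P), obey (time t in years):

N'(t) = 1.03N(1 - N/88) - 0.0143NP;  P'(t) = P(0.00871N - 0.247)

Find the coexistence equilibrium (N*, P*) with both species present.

From dP/dt = 0 with P > 0: 0.00871N* = 0.247, so N* = 28.4.
Substitute into dN/dt = 0: 1.03(1 - 28.4/88) = 0.0143P*.
The bracket is 0.678, giving P* = 0.698/0.0143 = 48.8.

N* ≈ 28.4, P* ≈ 48.8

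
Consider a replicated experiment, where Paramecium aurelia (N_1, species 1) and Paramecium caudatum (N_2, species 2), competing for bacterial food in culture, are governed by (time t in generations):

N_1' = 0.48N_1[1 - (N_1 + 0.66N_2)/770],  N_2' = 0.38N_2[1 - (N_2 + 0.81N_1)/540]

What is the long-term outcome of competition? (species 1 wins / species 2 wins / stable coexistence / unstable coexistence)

Compare the nullcline intercepts: K1/α12 = 770/0.66 = 1170 > K2 = 540; K2/α21 = 540/0.81 = 667 < K1 = 770.
Since the inequalities point opposite ways, species 1 can invade but species 2 cannot.

species 1 excludes species 2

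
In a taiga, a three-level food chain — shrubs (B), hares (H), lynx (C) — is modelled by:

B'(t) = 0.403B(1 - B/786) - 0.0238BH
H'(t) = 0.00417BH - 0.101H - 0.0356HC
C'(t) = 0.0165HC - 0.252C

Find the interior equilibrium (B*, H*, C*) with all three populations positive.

B* ≈ 77.1, H* ≈ 15.3, C* ≈ 6.19

From dC/dt = 0: 0.0165H* = 0.252, so H* = 15.3.
From dB/dt = 0: 0.403(1 - B*/786) = 0.0238·15.3, giving B* = 786·(1 - 0.902) = 77.1.
From dH/dt = 0: 0.00417·77.1 - 0.101 = 0.0356C*, so C* = 0.22/0.0356 = 6.19.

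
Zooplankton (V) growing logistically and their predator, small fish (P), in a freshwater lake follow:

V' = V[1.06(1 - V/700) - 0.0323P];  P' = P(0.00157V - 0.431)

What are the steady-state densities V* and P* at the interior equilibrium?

From dP/dt = 0 with P > 0: 0.00157V* = 0.431, so V* = 275.
Substitute into dV/dt = 0: 1.06(1 - 275/700) = 0.0323P*.
The bracket is 0.608, giving P* = 0.644/0.0323 = 19.9.

V* ≈ 275, P* ≈ 19.9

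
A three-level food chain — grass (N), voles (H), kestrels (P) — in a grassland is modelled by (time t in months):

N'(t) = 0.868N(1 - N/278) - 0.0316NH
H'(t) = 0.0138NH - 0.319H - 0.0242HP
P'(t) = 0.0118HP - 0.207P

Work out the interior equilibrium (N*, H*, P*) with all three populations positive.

N* ≈ 100, H* ≈ 17.5, P* ≈ 44.1

From dP/dt = 0: 0.0118H* = 0.207, so H* = 17.5.
From dN/dt = 0: 0.868(1 - N*/278) = 0.0316·17.5, giving N* = 278·(1 - 0.639) = 100.
From dH/dt = 0: 0.0138·100 - 0.319 = 0.0242P*, so P* = 1.07/0.0242 = 44.1.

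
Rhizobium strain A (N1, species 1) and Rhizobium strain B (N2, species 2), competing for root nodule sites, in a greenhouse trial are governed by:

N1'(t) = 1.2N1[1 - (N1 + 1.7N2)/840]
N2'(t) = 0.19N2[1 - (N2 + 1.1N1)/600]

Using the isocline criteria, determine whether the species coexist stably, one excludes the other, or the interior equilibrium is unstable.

unstable coexistence (outcome depends on initial conditions)

Compare the nullcline intercepts: K1/α12 = 840/1.7 = 494 < K2 = 600; K2/α21 = 600/1.1 = 545 < K1 = 840.
Since both are reversed, neither can invade when rare; the interior point is a saddle.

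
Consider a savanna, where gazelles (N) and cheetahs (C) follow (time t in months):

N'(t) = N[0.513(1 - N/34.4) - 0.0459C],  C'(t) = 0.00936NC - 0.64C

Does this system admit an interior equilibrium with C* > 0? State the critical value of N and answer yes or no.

The predator equation gives dC/dt > 0 only when N > 0.64/0.00936 = 68.4.
Without the predator, N → K = 34.4. Since 34.4 < 68.4, the predator cannot invade.

Threshold N = 68.4; K < 68.4, so no, the predator goes extinct.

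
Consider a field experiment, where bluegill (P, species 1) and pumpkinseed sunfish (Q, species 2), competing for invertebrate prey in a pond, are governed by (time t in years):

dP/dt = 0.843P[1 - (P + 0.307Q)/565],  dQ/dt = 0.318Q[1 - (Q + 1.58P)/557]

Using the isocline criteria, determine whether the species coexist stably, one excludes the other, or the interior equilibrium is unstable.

Compare the nullcline intercepts: K1/α12 = 565/0.307 = 1840 > K2 = 557; K2/α21 = 557/1.58 = 353 < K1 = 565.
Since the inequalities point opposite ways, species 1 can invade but species 2 cannot.

species 1 excludes species 2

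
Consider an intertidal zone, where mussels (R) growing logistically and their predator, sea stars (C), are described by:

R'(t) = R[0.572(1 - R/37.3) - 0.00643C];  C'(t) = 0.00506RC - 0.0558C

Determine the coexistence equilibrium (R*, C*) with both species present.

R* ≈ 11, C* ≈ 62.7

From dC/dt = 0 with C > 0: 0.00506R* = 0.0558, so R* = 11.
Substitute into dR/dt = 0: 0.572(1 - 11/37.3) = 0.00643C*.
The bracket is 0.704, giving C* = 0.403/0.00643 = 62.7.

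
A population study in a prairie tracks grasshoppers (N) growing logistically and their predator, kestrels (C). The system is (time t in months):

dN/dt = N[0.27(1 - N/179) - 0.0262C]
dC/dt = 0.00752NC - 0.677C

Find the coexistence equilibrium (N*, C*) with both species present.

From dC/dt = 0 with C > 0: 0.00752N* = 0.677, so N* = 90.
Substitute into dN/dt = 0: 0.27(1 - 90/179) = 0.0262C*.
The bracket is 0.497, giving C* = 0.134/0.0262 = 5.12.

N* ≈ 90, C* ≈ 5.12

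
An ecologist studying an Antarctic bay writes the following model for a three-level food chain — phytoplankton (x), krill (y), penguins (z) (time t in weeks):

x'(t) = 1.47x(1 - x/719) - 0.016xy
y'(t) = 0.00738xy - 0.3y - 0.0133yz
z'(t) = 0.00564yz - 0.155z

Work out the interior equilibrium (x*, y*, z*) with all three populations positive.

x* ≈ 504, y* ≈ 27.5, z* ≈ 257

From dz/dt = 0: 0.00564y* = 0.155, so y* = 27.5.
From dx/dt = 0: 1.47(1 - x*/719) = 0.016·27.5, giving x* = 719·(1 - 0.299) = 504.
From dy/dt = 0: 0.00738·504 - 0.3 = 0.0133z*, so z* = 3.42/0.0133 = 257.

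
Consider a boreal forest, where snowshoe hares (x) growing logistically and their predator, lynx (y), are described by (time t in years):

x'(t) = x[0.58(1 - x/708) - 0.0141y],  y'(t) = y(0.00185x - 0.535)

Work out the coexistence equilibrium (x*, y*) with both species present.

From dy/dt = 0 with y > 0: 0.00185x* = 0.535, so x* = 289.
Substitute into dx/dt = 0: 0.58(1 - 289/708) = 0.0141y*.
The bracket is 0.592, giving y* = 0.343/0.0141 = 24.3.

x* ≈ 289, y* ≈ 24.3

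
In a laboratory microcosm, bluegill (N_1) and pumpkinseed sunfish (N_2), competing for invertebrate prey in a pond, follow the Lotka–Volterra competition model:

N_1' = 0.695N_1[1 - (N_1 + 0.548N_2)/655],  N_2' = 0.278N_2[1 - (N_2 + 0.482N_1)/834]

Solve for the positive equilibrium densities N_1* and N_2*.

Setting both brackets to zero gives the nullclines N_1 + 0.548N_2 = 655 and 0.482N_1 + N_2 = 834.
Substituting N_2 = 834 - 0.482N_1 into the first: N_1(1 - 0.548·0.482) = 655 - 0.548·834.
So N_1* = 198/0.736 = 269, and then N_2* = 834 - 0.482·269 = 704.

N_1* ≈ 269, N_2* ≈ 704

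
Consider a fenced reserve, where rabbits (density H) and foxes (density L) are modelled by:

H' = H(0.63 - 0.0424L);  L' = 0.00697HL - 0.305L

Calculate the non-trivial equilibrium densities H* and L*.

H* ≈ 43.8, L* ≈ 14.9

Set dL/dt = 0 with L > 0: 0.00697H - 0.305 = 0, so H* = 0.305/0.00697 = 43.8.
Set dH/dt = 0 with H > 0: 0.63 - 0.0424L = 0, so L* = 0.63/0.0424 = 14.9.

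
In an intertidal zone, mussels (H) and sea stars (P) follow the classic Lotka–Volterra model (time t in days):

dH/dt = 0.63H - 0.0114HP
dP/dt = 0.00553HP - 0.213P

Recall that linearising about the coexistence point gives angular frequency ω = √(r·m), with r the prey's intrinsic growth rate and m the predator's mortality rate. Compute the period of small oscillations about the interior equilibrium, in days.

T ≈ 17.2 days

Here r = 0.63 and m = 0.213, so r·m = 0.134.
ω = √0.134 = 0.366 per day, hence T = 2π/ω ≈ 17.2 days.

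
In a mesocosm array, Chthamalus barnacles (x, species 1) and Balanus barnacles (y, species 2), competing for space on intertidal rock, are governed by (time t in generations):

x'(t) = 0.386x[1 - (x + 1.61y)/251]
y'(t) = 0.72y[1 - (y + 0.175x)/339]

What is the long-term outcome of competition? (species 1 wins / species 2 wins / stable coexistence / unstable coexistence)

species 2 excludes species 1

Compare the nullcline intercepts: K1/α12 = 251/1.61 = 156 < K2 = 339; K2/α21 = 339/0.175 = 1940 > K1 = 251.
Since the inequalities point opposite ways, species 2 can invade but species 1 cannot.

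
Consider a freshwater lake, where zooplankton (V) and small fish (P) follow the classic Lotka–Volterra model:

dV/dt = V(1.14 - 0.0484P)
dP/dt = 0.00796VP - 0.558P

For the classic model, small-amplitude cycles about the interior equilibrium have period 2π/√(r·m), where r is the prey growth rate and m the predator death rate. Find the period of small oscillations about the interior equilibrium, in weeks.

T ≈ 7.88 weeks

Here r = 1.14 and m = 0.558, so r·m = 0.636.
ω = √0.636 = 0.798 per week, hence T = 2π/ω ≈ 7.88 weeks.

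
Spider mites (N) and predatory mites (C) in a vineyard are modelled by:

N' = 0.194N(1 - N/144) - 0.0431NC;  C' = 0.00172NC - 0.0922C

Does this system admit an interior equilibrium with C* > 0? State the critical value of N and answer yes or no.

The predator equation gives dC/dt > 0 only when N > 0.0922/0.00172 = 53.6.
Without the predator, N → K = 144. Since 144 > 53.6, the predator can invade and persist.

Threshold N = 53.6; K > 53.6, so yes, the predator persists.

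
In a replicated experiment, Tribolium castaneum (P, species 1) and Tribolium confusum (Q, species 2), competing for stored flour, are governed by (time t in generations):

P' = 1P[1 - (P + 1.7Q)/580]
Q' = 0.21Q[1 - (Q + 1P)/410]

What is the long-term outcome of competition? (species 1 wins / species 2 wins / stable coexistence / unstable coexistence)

Compare the nullcline intercepts: K1/α12 = 580/1.7 = 341 < K2 = 410; K2/α21 = 410/1 = 410 < K1 = 580.
Since both are reversed, neither can invade when rare; the interior point is a saddle.

unstable coexistence (outcome depends on initial conditions)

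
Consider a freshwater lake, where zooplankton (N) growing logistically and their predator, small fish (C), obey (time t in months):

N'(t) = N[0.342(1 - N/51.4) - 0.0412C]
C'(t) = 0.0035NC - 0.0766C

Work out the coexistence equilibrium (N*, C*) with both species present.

N* ≈ 21.9, C* ≈ 4.77

From dC/dt = 0 with C > 0: 0.0035N* = 0.0766, so N* = 21.9.
Substitute into dN/dt = 0: 0.342(1 - 21.9/51.4) = 0.0412C*.
The bracket is 0.574, giving C* = 0.196/0.0412 = 4.77.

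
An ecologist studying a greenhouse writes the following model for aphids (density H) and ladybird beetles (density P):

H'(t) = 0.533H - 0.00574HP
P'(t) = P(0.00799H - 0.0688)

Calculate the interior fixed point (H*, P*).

H* ≈ 8.61, P* ≈ 92.9

Set dP/dt = 0 with P > 0: 0.00799H - 0.0688 = 0, so H* = 0.0688/0.00799 = 8.61.
Set dH/dt = 0 with H > 0: 0.533 - 0.00574P = 0, so P* = 0.533/0.00574 = 92.9.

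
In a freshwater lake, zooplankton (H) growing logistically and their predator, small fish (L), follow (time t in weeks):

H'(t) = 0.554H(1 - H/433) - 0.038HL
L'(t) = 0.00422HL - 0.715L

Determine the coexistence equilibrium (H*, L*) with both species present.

From dL/dt = 0 with L > 0: 0.00422H* = 0.715, so H* = 169.
Substitute into dH/dt = 0: 0.554(1 - 169/433) = 0.038L*.
The bracket is 0.609, giving L* = 0.337/0.038 = 8.87.

H* ≈ 169, L* ≈ 8.87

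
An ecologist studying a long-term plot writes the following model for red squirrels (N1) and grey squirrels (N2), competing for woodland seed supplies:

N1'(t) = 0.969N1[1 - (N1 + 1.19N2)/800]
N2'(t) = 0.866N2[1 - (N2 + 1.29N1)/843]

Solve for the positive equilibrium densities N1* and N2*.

Setting both brackets to zero gives the nullclines N1 + 1.19N2 = 800 and 1.29N1 + N2 = 843.
Substituting N2 = 843 - 1.29N1 into the first: N1(1 - 1.19·1.29) = 800 - 1.19·843.
So N1* = -203/-0.535 = 380, and then N2* = 843 - 1.29·380 = 353.

N1* ≈ 380, N2* ≈ 353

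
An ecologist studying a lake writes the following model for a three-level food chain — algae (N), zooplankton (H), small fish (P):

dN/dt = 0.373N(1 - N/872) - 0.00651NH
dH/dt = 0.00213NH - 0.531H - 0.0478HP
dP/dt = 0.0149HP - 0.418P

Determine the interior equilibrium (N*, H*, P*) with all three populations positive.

From dP/dt = 0: 0.0149H* = 0.418, so H* = 28.1.
From dN/dt = 0: 0.373(1 - N*/872) = 0.00651·28.1, giving N* = 872·(1 - 0.49) = 445.
From dH/dt = 0: 0.00213·445 - 0.531 = 0.0478P*, so P* = 0.417/0.0478 = 8.72.

N* ≈ 445, H* ≈ 28.1, P* ≈ 8.72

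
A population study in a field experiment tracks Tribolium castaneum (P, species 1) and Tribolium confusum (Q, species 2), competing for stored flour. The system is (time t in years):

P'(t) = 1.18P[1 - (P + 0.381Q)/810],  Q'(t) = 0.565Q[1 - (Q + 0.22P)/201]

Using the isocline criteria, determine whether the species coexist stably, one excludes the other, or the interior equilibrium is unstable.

stable coexistence

Compare the nullcline intercepts: K1/α12 = 810/0.381 = 2130 > K2 = 201; K2/α21 = 201/0.22 = 914 > K1 = 810.
Since both inequalities hold, each species can invade when rare, so the interior equilibrium is stable.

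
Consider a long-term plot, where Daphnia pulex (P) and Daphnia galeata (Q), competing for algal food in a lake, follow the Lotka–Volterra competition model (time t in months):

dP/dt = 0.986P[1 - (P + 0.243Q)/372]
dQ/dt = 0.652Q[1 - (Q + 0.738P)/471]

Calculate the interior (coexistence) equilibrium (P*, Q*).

Setting both brackets to zero gives the nullclines P + 0.243Q = 372 and 0.738P + Q = 471.
Substituting Q = 471 - 0.738P into the first: P(1 - 0.243·0.738) = 372 - 0.243·471.
So P* = 258/0.821 = 314, and then Q* = 471 - 0.738·314 = 239.

P* ≈ 314, Q* ≈ 239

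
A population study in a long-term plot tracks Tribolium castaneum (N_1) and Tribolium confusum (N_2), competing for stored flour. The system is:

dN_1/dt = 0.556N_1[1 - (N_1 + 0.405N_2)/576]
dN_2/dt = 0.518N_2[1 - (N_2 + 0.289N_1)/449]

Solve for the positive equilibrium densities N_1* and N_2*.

Setting both brackets to zero gives the nullclines N_1 + 0.405N_2 = 576 and 0.289N_1 + N_2 = 449.
Substituting N_2 = 449 - 0.289N_1 into the first: N_1(1 - 0.405·0.289) = 576 - 0.405·449.
So N_1* = 394/0.883 = 446, and then N_2* = 449 - 0.289·446 = 320.

N_1* ≈ 446, N_2* ≈ 320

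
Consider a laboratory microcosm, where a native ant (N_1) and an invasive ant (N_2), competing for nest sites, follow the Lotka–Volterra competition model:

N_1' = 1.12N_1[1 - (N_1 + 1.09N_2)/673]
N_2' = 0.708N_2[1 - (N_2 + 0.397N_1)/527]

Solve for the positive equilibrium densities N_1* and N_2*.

N_1* ≈ 174, N_2* ≈ 458

Setting both brackets to zero gives the nullclines N_1 + 1.09N_2 = 673 and 0.397N_1 + N_2 = 527.
Substituting N_2 = 527 - 0.397N_1 into the first: N_1(1 - 1.09·0.397) = 673 - 1.09·527.
So N_1* = 98.6/0.567 = 174, and then N_2* = 527 - 0.397·174 = 458.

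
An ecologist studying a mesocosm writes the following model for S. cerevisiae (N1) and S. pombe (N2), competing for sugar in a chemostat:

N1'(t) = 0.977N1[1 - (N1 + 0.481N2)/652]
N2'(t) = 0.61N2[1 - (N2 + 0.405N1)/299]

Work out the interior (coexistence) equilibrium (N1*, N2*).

N1* ≈ 631, N2* ≈ 43.4

Setting both brackets to zero gives the nullclines N1 + 0.481N2 = 652 and 0.405N1 + N2 = 299.
Substituting N2 = 299 - 0.405N1 into the first: N1(1 - 0.481·0.405) = 652 - 0.481·299.
So N1* = 508/0.805 = 631, and then N2* = 299 - 0.405·631 = 43.4.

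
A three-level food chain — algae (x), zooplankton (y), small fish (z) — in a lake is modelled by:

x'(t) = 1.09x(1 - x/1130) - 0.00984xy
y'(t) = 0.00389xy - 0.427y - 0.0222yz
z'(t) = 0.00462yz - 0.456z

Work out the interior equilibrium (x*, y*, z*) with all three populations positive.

x* ≈ 123, y* ≈ 98.7, z* ≈ 2.34

From dz/dt = 0: 0.00462y* = 0.456, so y* = 98.7.
From dx/dt = 0: 1.09(1 - x*/1130) = 0.00984·98.7, giving x* = 1130·(1 - 0.891) = 123.
From dy/dt = 0: 0.00389·123 - 0.427 = 0.0222z*, so z* = 0.052/0.0222 = 2.34.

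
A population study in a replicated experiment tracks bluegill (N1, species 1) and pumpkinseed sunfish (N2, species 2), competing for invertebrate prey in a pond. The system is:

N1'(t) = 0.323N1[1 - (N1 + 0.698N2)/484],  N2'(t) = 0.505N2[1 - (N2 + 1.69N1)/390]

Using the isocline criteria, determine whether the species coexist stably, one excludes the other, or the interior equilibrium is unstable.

Compare the nullcline intercepts: K1/α12 = 484/0.698 = 693 > K2 = 390; K2/α21 = 390/1.69 = 231 < K1 = 484.
Since the inequalities point opposite ways, species 1 can invade but species 2 cannot.

species 1 excludes species 2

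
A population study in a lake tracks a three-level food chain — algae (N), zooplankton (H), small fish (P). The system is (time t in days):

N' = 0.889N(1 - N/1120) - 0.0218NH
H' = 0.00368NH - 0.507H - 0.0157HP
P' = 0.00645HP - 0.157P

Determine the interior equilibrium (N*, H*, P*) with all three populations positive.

From dP/dt = 0: 0.00645H* = 0.157, so H* = 24.3.
From dN/dt = 0: 0.889(1 - N*/1120) = 0.0218·24.3, giving N* = 1120·(1 - 0.597) = 451.
From dH/dt = 0: 0.00368·451 - 0.507 = 0.0157P*, so P* = 1.15/0.0157 = 73.5.

N* ≈ 451, H* ≈ 24.3, P* ≈ 73.5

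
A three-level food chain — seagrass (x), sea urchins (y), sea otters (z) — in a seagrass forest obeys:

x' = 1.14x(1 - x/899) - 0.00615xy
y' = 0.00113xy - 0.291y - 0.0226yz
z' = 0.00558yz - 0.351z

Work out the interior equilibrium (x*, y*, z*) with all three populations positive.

From dz/dt = 0: 0.00558y* = 0.351, so y* = 62.9.
From dx/dt = 0: 1.14(1 - x*/899) = 0.00615·62.9, giving x* = 899·(1 - 0.339) = 594.
From dy/dt = 0: 0.00113·594 - 0.291 = 0.0226z*, so z* = 0.38/0.0226 = 16.8.

x* ≈ 594, y* ≈ 62.9, z* ≈ 16.8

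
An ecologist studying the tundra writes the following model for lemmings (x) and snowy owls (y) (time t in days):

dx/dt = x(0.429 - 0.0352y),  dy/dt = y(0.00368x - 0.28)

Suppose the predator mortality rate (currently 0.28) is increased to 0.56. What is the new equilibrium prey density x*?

At the interior fixed point, setting dy/dt = 0 with y > 0 fixes x* = (predator death rate)/(xy coefficient) — independent of the other coefficients.
With the change, x* = 0.56/0.00368 = 152; it rises from 76.1.

x* ≈ 152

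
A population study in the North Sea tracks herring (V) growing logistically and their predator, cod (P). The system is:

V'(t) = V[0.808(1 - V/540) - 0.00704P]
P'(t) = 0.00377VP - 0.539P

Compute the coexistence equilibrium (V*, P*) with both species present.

From dP/dt = 0 with P > 0: 0.00377V* = 0.539, so V* = 143.
Substitute into dV/dt = 0: 0.808(1 - 143/540) = 0.00704P*.
The bracket is 0.735, giving P* = 0.594/0.00704 = 84.4.

V* ≈ 143, P* ≈ 84.4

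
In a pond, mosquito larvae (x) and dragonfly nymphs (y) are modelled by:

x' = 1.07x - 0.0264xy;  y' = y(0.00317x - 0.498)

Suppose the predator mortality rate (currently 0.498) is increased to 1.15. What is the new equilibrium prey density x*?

x* ≈ 363

At the interior fixed point, setting dy/dt = 0 with y > 0 fixes x* = (predator death rate)/(xy coefficient) — independent of the other coefficients.
With the change, x* = 1.15/0.00317 = 363; it rises from 157.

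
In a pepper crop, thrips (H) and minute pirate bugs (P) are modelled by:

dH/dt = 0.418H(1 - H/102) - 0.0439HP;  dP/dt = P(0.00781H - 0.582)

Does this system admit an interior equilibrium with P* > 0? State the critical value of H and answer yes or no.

Threshold H = 74.5; K > 74.5, so yes, the predator persists.

The predator equation gives dP/dt > 0 only when H > 0.582/0.00781 = 74.5.
Without the predator, H → K = 102. Since 102 > 74.5, the predator can invade and persist.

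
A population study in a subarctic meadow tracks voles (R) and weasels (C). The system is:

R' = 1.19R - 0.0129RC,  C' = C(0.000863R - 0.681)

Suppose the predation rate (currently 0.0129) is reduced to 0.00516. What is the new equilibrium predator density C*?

C* ≈ 231

At the interior fixed point, setting dR/dt = 0 with R > 0 fixes C* = (prey growth rate)/(RC coefficient) — independent of the other coefficients.
With the change, C* = 1.19/0.00516 = 231; it rises from 92.2.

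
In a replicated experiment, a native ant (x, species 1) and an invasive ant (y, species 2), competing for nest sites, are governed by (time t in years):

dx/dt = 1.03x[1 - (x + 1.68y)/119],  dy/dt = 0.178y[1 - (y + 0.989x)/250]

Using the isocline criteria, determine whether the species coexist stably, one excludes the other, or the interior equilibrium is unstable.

Compare the nullcline intercepts: K1/α12 = 119/1.68 = 70.8 < K2 = 250; K2/α21 = 250/0.989 = 253 > K1 = 119.
Since the inequalities point opposite ways, species 2 can invade but species 1 cannot.

species 2 excludes species 1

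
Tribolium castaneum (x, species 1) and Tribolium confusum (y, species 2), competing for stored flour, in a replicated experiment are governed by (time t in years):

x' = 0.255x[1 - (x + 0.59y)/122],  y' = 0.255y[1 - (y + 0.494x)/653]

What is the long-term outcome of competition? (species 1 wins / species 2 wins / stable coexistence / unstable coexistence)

species 2 excludes species 1

Compare the nullcline intercepts: K1/α12 = 122/0.59 = 207 < K2 = 653; K2/α21 = 653/0.494 = 1320 > K1 = 122.
Since the inequalities point opposite ways, species 2 can invade but species 1 cannot.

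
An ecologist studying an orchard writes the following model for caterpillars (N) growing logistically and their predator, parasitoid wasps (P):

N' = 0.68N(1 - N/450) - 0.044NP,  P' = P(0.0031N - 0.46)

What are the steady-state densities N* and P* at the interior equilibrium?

From dP/dt = 0 with P > 0: 0.0031N* = 0.46, so N* = 148.
Substitute into dN/dt = 0: 0.68(1 - 148/450) = 0.044P*.
The bracket is 0.67, giving P* = 0.456/0.044 = 10.4.

N* ≈ 148, P* ≈ 10.4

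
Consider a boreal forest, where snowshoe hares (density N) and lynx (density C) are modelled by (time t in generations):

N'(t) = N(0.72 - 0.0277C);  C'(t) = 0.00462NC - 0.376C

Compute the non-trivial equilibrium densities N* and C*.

Set dC/dt = 0 with C > 0: 0.00462N - 0.376 = 0, so N* = 0.376/0.00462 = 81.4.
Set dN/dt = 0 with N > 0: 0.72 - 0.0277C = 0, so C* = 0.72/0.0277 = 26.

N* ≈ 81.4, C* ≈ 26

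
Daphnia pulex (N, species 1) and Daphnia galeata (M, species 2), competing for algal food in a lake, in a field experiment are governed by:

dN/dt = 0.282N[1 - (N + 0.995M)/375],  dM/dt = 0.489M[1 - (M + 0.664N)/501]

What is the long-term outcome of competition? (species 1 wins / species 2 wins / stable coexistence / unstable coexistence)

Compare the nullcline intercepts: K1/α12 = 375/0.995 = 377 < K2 = 501; K2/α21 = 501/0.664 = 755 > K1 = 375.
Since the inequalities point opposite ways, species 2 can invade but species 1 cannot.

species 2 excludes species 1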